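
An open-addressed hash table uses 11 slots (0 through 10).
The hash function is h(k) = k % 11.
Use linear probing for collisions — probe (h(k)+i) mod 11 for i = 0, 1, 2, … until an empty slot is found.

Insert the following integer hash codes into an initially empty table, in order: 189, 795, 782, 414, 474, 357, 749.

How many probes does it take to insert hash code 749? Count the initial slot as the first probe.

6

189: h=2 => slot 2
795: h=3 => slot 3
782: h=1 => slot 1
414: h=7 => slot 7
474: h=1, probe 1,2,3,4 => slot 4
357: h=5 => slot 5
749: h=1, probe 1,2,3,4,5,6 => slot 6
Table: [_, 782, 189, 795, 474, 357, 749, 414, _, _, _]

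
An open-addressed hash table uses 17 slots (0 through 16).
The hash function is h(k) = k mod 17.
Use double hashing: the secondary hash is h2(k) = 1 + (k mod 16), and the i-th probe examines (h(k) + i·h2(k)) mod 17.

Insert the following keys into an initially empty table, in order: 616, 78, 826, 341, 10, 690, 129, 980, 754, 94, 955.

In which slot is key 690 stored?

616 hashes to 4; slot 4 is free -> place at 4.
78 hashes to 10; slot 10 is free -> place at 10.
826 hashes to 10, h2=11; 10,4 taken -> place at 15.
341 hashes to 1; slot 1 is free -> place at 1.
10 hashes to 10, h2=11; 10,4,15 taken -> place at 9.
690 hashes to 10, h2=3; 10 taken -> place at 13.
129 hashes to 10, h2=2; 10 taken -> place at 12.
980 hashes to 11; slot 11 is free -> place at 11.
754 hashes to 6; slot 6 is free -> place at 6.
94 hashes to 9, h2=15; 9 taken -> place at 7.
955 hashes to 3; slot 3 is free -> place at 3.
Table: [∅, 341, ∅, 955, 616, ∅, 754, 94, ∅, 10, 78, 980, 129, 690, ∅, 826, ∅]

13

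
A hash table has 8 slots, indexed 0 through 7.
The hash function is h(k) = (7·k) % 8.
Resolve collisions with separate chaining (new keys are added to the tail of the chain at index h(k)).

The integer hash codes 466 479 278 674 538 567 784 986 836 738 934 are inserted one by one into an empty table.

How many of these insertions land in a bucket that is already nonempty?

Insert 466: h=6, bucket 6 empty → new chain.
Insert 479: h=1, bucket 1 empty → new chain.
Insert 278: h=2, bucket 2 empty → new chain.
Insert 674: h=6, bucket 6 nonempty → append to chain.
Insert 538: h=6, bucket 6 nonempty → append to chain.
Insert 567: h=1, bucket 1 nonempty → append to chain.
Insert 784: h=0, bucket 0 empty → new chain.
Insert 986: h=6, bucket 6 nonempty → append to chain.
Insert 836: h=4, bucket 4 empty → new chain.
Insert 738: h=6, bucket 6 nonempty → append to chain.
Insert 934: h=2, bucket 2 nonempty → append to chain.
Final buckets:
0: 784
1: 479 -> 567
2: 278 -> 934
3: ∅
4: 836
5: ∅
6: 466 -> 674 -> 538 -> 986 -> 738
7: ∅

6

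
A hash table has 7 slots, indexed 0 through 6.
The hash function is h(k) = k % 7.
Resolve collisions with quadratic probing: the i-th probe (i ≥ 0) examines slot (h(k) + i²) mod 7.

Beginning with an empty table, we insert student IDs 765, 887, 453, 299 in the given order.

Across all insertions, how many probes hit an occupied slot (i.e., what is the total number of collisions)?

765: h=2 -> slot 2
887: h=5 -> slot 5
453: h=5, probe 5,6 -> slot 6
299: h=5, probe 5,6,2,0 -> slot 0
Table: [299, ., 765, ., ., 887, 453]

4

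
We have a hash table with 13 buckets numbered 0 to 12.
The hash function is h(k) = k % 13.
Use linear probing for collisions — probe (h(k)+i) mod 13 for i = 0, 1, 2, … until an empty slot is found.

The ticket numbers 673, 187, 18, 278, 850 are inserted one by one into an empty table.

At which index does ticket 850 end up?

Insert 673: h=10, slot 10 empty → index 10.
Insert 187: h=5, slot 5 empty → index 5.
Insert 18: h=5, slot 5 occupied → index 6.
Insert 278: h=5, slots 5,6 occupied → index 7.
Insert 850: h=5, slots 5,6,7 occupied → index 8.
Table: [∅, ∅, ∅, ∅, ∅, 187, 18, 278, 850, ∅, 673, ∅, ∅]

8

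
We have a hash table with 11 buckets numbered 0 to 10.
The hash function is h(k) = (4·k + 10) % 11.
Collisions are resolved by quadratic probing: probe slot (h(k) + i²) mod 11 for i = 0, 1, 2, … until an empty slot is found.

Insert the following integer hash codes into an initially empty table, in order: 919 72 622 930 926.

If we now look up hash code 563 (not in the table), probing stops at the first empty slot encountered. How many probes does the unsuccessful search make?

919: h=1 -> slot 1
72: h=1, probe 1,2 -> slot 2
622: h=1, probe 1,2,5 -> slot 5
930: h=1, probe 1,2,5,10 -> slot 10
926: h=7 -> slot 7
Table: [-, 919, 72, -, -, 622, -, 926, -, -, 930]
Lookup 563: h=7, probe 7,8 → slot 8 empty, not found.

2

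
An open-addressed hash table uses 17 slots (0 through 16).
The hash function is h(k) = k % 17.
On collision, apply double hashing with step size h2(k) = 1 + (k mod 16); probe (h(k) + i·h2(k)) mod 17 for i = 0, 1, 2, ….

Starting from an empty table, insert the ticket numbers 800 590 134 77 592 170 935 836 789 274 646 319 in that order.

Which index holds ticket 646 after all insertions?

4

800 hashes to 1; slot 1 is free -> place at 1.
590 hashes to 12; slot 12 is free -> place at 12.
134 hashes to 15; slot 15 is free -> place at 15.
77 hashes to 9; slot 9 is free -> place at 9.
592 hashes to 14; slot 14 is free -> place at 14.
170 hashes to 0; slot 0 is free -> place at 0.
935 hashes to 0, h2=8; 0 taken -> place at 8.
836 hashes to 3; slot 3 is free -> place at 3.
789 hashes to 7; slot 7 is free -> place at 7.
274 hashes to 2; slot 2 is free -> place at 2.
646 hashes to 0, h2=7; 0,7,14 taken -> place at 4.
319 hashes to 13; slot 13 is free -> place at 13.
Table: [170, 800, 274, 836, 646, _, _, 789, 935, 77, _, _, 590, 319, 592, 134, _]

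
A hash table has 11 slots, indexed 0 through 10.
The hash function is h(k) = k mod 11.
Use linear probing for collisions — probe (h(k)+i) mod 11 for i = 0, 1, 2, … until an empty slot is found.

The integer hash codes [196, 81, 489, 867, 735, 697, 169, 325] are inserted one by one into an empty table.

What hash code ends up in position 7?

196: h=9 → slot 9
81: h=4 → slot 4
489: h=5 → slot 5
867: h=9, probe 9,10 → slot 10
735: h=9, probe 9,10,0 → slot 0
697: h=4, probe 4,5,6 → slot 6
169: h=4, probe 4,5,6,7 → slot 7
325: h=6, probe 6,7,8 → slot 8
Table: [735, _, _, _, 81, 489, 697, 169, 325, 196, 867]

169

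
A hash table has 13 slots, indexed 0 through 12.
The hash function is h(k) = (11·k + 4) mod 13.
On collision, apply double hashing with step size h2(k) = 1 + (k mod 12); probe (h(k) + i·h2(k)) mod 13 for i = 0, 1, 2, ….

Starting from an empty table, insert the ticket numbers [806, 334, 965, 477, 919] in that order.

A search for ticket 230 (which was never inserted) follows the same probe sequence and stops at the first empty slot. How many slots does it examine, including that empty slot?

2

Insert 806: h=4, slot 4 empty → index 4.
Insert 334: h=12, slot 12 empty → index 12.
Insert 965: h=11, slot 11 empty → index 11.
Insert 477: h=12, h2=10, slot 12 occupied → index 9.
Insert 919: h=12, h2=8, slot 12 occupied → index 7.
Table: [., ., ., ., 806, ., ., 919, ., 477, ., 965, 334]
Lookup 230: h=12, h2=3, probe 12,2 → slot 2 empty, not found.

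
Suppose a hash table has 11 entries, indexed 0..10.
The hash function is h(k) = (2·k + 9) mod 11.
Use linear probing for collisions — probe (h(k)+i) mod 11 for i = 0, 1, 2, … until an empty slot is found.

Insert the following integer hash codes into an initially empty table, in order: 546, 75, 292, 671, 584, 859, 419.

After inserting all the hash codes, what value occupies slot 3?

419

Insert 546: h=1, slot 1 empty => index 1.
Insert 75: h=5, slot 5 empty => index 5.
Insert 292: h=10, slot 10 empty => index 10.
Insert 671: h=9, slot 9 empty => index 9.
Insert 584: h=0, slot 0 empty => index 0.
Insert 859: h=0, slots 0,1 occupied => index 2.
Insert 419: h=0, slots 0,1,2 occupied => index 3.
Table: [584, 546, 859, 419, —, 75, —, —, —, 671, 292]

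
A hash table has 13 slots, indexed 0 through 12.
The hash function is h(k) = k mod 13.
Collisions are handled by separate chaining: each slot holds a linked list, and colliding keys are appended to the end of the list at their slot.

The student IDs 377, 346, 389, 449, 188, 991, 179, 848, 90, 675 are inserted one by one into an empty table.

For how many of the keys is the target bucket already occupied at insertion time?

Insert 377: h=0, bucket 0 empty → new chain.
Insert 346: h=8, bucket 8 empty → new chain.
Insert 389: h=12, bucket 12 empty → new chain.
Insert 449: h=7, bucket 7 empty → new chain.
Insert 188: h=6, bucket 6 empty → new chain.
Insert 991: h=3, bucket 3 empty → new chain.
Insert 179: h=10, bucket 10 empty → new chain.
Insert 848: h=3, bucket 3 nonempty → append to chain.
Insert 90: h=12, bucket 12 nonempty → append to chain.
Insert 675: h=12, bucket 12 nonempty → append to chain.
Final buckets:
0: 377
1: —
2: —
3: 991 -> 848
4: —
5: —
6: 188
7: 449
8: 346
9: —
10: 179
11: —
12: 389 -> 90 -> 675

3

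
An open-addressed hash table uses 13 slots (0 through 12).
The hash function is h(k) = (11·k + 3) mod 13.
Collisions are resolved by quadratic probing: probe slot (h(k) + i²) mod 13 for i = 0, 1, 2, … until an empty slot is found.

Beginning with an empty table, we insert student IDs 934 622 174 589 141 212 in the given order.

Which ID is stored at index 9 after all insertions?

934 hashes to 7; slot 7 is free → place at 7.
622 hashes to 7; 7 taken → place at 8.
174 hashes to 6; slot 6 is free → place at 6.
589 hashes to 8; 8 taken → place at 9.
141 hashes to 7; 7,8 taken → place at 11.
212 hashes to 8; 8,9 taken → place at 12.
Table: [-, -, -, -, -, -, 174, 934, 622, 589, -, 141, 212]

589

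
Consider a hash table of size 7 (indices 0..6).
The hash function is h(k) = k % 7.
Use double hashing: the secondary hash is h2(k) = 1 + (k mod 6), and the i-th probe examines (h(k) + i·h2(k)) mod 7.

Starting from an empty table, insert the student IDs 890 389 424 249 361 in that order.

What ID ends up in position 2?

424

Insert 890: h=1, slot 1 empty => index 1.
Insert 389: h=4, slot 4 empty => index 4.
Insert 424: h=4, h2=5, slot 4 occupied => index 2.
Insert 249: h=4, h2=4, slots 4,1 occupied => index 5.
Insert 361: h=4, h2=2, slot 4 occupied => index 6.
Table: [∅, 890, 424, ∅, 389, 249, 361]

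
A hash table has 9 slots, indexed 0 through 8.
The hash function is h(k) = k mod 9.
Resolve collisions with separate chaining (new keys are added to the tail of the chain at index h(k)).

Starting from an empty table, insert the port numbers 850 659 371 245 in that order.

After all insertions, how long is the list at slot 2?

Insert 850: h=4, bucket 4 empty → new chain.
Insert 659: h=2, bucket 2 empty → new chain.
Insert 371: h=2, bucket 2 nonempty → append to chain.
Insert 245: h=2, bucket 2 nonempty → append to chain.
Final buckets:
0: ∅
1: ∅
2: 659 -> 371 -> 245
3: ∅
4: 850
5: ∅
6: ∅
7: ∅
8: ∅

3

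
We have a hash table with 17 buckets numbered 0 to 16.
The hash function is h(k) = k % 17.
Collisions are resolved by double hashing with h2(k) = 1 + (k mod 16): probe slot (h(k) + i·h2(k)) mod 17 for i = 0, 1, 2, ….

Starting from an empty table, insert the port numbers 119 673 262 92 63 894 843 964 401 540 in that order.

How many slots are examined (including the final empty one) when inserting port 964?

119 hashes to 0; slot 0 is free => place at 0.
673 hashes to 10; slot 10 is free => place at 10.
262 hashes to 7; slot 7 is free => place at 7.
92 hashes to 7, h2=13; 7 taken => place at 3.
63 hashes to 12; slot 12 is free => place at 12.
894 hashes to 10, h2=15; 10 taken => place at 8.
843 hashes to 10, h2=12; 10 taken => place at 5.
964 hashes to 12, h2=5; 12,0,5,10 taken => place at 15.
401 hashes to 10, h2=2; 10,12 taken => place at 14.
540 hashes to 13; slot 13 is free => place at 13.
Table: [119, —, —, 92, —, 843, —, 262, 894, —, 673, —, 63, 540, 401, 964, —]

5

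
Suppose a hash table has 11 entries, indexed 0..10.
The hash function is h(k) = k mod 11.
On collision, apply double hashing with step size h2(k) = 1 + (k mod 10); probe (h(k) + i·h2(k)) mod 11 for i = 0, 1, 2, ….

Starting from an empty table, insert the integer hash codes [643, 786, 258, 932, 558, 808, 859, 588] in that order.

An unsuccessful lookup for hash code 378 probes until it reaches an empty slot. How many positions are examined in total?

643: h=5 → slot 5
786: h=5, h2=7, probe 5,1 → slot 1
258: h=5, h2=9, probe 5,3 → slot 3
932: h=8 → slot 8
558: h=8, h2=9, probe 8,6 → slot 6
808: h=5, h2=9, probe 5,3,1,10 → slot 10
859: h=1, h2=10, probe 1,0 → slot 0
588: h=5, h2=9, probe 5,3,1,10,8,6,4 → slot 4
Table: [859, 786, -, 258, 588, 643, 558, -, 932, -, 808]
Lookup 378: h=4, h2=9, probe 4,2 → slot 2 empty, not found.

2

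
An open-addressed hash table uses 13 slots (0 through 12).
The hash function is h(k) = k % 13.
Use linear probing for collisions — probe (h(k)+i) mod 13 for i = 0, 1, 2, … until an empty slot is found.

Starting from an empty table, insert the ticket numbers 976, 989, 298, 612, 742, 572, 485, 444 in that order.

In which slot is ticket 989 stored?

976 hashes to 1; slot 1 is free → place at 1.
989 hashes to 1; 1 taken → place at 2.
298 hashes to 12; slot 12 is free → place at 12.
612 hashes to 1; 1,2 taken → place at 3.
742 hashes to 1; 1,2,3 taken → place at 4.
572 hashes to 0; slot 0 is free → place at 0.
485 hashes to 4; 4 taken → place at 5.
444 hashes to 2; 2,3,4,5 taken → place at 6.
Table: [572, 976, 989, 612, 742, 485, 444, ∅, ∅, ∅, ∅, ∅, 298]

2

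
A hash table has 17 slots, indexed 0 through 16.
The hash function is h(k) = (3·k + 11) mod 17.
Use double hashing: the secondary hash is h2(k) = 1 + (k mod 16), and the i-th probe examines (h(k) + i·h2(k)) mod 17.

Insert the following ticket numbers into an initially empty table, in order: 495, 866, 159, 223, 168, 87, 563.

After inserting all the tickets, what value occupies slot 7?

87

Insert 495: h=0, slot 0 empty -> index 0.
Insert 866: h=8, slot 8 empty -> index 8.
Insert 159: h=12, slot 12 empty -> index 12.
Insert 223: h=0, h2=16, slot 0 occupied -> index 16.
Insert 168: h=5, slot 5 empty -> index 5.
Insert 87: h=0, h2=8, slots 0,8,16 occupied -> index 7.
Insert 563: h=0, h2=4, slot 0 occupied -> index 4.
Table: [495, _, _, _, 563, 168, _, 87, 866, _, _, _, 159, _, _, _, 223]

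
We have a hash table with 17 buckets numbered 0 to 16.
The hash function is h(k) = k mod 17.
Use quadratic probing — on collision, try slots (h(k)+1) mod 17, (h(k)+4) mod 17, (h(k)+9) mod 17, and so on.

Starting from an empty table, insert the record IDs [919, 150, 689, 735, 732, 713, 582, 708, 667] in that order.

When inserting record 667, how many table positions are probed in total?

Insert 919: h=1, slot 1 empty => index 1.
Insert 150: h=14, slot 14 empty => index 14.
Insert 689: h=9, slot 9 empty => index 9.
Insert 735: h=4, slot 4 empty => index 4.
Insert 732: h=1, slot 1 occupied => index 2.
Insert 713: h=16, slot 16 empty => index 16.
Insert 582: h=4, slot 4 occupied => index 5.
Insert 708: h=11, slot 11 empty => index 11.
Insert 667: h=4, slots 4,5 occupied => index 8.
Table: [—, 919, 732, —, 735, 582, —, —, 667, 689, —, 708, —, —, 150, —, 713]

3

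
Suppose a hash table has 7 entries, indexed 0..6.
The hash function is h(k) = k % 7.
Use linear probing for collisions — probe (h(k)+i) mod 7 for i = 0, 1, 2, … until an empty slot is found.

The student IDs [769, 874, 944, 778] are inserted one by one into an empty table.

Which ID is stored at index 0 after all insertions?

874

769 hashes to 6; slot 6 is free → place at 6.
874 hashes to 6; 6 taken → place at 0.
944 hashes to 6; 6,0 taken → place at 1.
778 hashes to 1; 1 taken → place at 2.
Table: [874, 944, 778, _, _, _, 769]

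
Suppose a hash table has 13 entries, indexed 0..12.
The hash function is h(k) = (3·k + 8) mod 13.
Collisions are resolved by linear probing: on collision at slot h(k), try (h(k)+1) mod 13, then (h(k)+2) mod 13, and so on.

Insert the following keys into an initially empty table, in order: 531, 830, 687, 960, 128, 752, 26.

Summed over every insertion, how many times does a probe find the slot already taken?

15

531: h=2 → slot 2
830: h=2, probe 2,3 → slot 3
687: h=2, probe 2,3,4 → slot 4
960: h=2, probe 2,3,4,5 → slot 5
128: h=2, probe 2,3,4,5,6 → slot 6
752: h=2, probe 2,3,4,5,6,7 → slot 7
26: h=8 → slot 8
Table: [_, _, 531, 830, 687, 960, 128, 752, 26, _, _, _, _]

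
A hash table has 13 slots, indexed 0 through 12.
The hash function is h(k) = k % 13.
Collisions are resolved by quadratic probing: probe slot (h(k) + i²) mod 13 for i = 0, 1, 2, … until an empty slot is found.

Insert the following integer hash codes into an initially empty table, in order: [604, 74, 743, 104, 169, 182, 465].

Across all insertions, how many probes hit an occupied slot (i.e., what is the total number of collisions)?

604: h=6 → slot 6
74: h=9 → slot 9
743: h=2 → slot 2
104: h=0 → slot 0
169: h=0, probe 0,1 → slot 1
182: h=0, probe 0,1,4 → slot 4
465: h=10 → slot 10
Table: [104, 169, 743, _, 182, _, 604, _, _, 74, 465, _, _]

3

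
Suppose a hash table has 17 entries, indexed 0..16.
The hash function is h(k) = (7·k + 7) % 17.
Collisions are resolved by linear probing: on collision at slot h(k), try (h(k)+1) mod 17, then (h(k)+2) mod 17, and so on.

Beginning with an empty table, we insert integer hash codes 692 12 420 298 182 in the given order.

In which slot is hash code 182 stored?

9

Insert 692: h=6, slot 6 empty => index 6.
Insert 12: h=6, slot 6 occupied => index 7.
Insert 420: h=6, slots 6,7 occupied => index 8.
Insert 298: h=2, slot 2 empty => index 2.
Insert 182: h=6, slots 6,7,8 occupied => index 9.
Table: [_, _, 298, _, _, _, 692, 12, 420, 182, _, _, _, _, _, _, _]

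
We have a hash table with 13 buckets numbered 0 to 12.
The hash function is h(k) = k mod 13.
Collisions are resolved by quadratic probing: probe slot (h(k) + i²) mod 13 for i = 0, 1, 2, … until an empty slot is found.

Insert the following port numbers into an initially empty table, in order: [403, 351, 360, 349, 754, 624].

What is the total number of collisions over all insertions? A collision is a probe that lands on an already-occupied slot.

403 hashes to 0; slot 0 is free → place at 0.
351 hashes to 0; 0 taken → place at 1.
360 hashes to 9; slot 9 is free → place at 9.
349 hashes to 11; slot 11 is free → place at 11.
754 hashes to 0; 0,1 taken → place at 4.
624 hashes to 0; 0,1,4,9 taken → place at 3.
Table: [403, 351, -, 624, 754, -, -, -, -, 360, -, 349, -]

7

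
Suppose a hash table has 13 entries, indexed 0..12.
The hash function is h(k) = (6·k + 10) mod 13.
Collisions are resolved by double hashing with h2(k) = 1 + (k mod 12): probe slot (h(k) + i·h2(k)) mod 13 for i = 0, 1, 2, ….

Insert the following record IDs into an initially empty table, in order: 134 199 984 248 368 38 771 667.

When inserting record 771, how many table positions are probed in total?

Insert 134: h=8, slot 8 empty → index 8.
Insert 199: h=8, h2=8, slot 8 occupied → index 3.
Insert 984: h=12, slot 12 empty → index 12.
Insert 248: h=3, h2=9, slots 3,12,8 occupied → index 4.
Insert 368: h=8, h2=9, slots 8,4 occupied → index 0.
Insert 38: h=4, h2=3, slot 4 occupied → index 7.
Insert 771: h=8, h2=4, slots 8,12,3,7 occupied → index 11.
Insert 667: h=8, h2=8, slots 8,3,11 occupied → index 6.
Table: [368, -, -, 199, 248, -, 667, 38, 134, -, -, 771, 984]

5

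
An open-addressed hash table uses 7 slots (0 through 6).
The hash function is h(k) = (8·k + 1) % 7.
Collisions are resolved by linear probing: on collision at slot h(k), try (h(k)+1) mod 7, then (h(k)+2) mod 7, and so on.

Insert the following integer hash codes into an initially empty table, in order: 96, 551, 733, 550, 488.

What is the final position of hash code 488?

96: h=6 → slot 6
551: h=6, probe 6,0 → slot 0
733: h=6, probe 6,0,1 → slot 1
550: h=5 → slot 5
488: h=6, probe 6,0,1,2 → slot 2
Table: [551, 733, 488, ., ., 550, 96]

2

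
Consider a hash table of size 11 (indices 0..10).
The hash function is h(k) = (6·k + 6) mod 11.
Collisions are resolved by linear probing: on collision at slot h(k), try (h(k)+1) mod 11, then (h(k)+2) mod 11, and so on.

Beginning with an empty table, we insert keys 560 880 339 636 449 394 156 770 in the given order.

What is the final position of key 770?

560 hashes to 0; slot 0 is free => place at 0.
880 hashes to 6; slot 6 is free => place at 6.
339 hashes to 5; slot 5 is free => place at 5.
636 hashes to 5; 5,6 taken => place at 7.
449 hashes to 5; 5,6,7 taken => place at 8.
394 hashes to 5; 5,6,7,8 taken => place at 9.
156 hashes to 7; 7,8,9 taken => place at 10.
770 hashes to 6; 6,7,8,9,10,0 taken => place at 1.
Table: [560, 770, ., ., ., 339, 880, 636, 449, 394, 156]

1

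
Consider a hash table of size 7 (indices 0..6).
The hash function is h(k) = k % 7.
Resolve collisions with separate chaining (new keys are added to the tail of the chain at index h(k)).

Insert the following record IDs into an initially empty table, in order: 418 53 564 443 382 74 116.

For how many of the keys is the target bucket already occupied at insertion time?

4

Insert 418: h=5, bucket 5 empty -> new chain.
Insert 53: h=4, bucket 4 empty -> new chain.
Insert 564: h=4, bucket 4 nonempty -> append to chain.
Insert 443: h=2, bucket 2 empty -> new chain.
Insert 382: h=4, bucket 4 nonempty -> append to chain.
Insert 74: h=4, bucket 4 nonempty -> append to chain.
Insert 116: h=4, bucket 4 nonempty -> append to chain.
Final buckets:
0: -
1: -
2: 443
3: -
4: 53 -> 564 -> 382 -> 74 -> 116
5: 418
6: -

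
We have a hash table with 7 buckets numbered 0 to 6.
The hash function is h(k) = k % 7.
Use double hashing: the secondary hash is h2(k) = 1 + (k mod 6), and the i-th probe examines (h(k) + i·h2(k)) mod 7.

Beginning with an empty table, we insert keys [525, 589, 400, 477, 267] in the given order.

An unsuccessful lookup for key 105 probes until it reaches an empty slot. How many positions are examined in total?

2

525: h=0 → slot 0
589: h=1 → slot 1
400: h=1, h2=5, probe 1,6 → slot 6
477: h=1, h2=4, probe 1,5 → slot 5
267: h=1, h2=4, probe 1,5,2 → slot 2
Table: [525, 589, 267, ∅, ∅, 477, 400]
Lookup 105: h=0, h2=4, probe 0,4 → slot 4 empty, not found.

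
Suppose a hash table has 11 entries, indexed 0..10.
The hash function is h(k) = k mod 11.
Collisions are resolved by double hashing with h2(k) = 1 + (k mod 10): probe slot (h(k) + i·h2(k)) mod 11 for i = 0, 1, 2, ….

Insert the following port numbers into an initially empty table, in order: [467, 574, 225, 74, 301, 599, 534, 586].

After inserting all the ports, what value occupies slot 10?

467 hashes to 5; slot 5 is free -> place at 5.
574 hashes to 2; slot 2 is free -> place at 2.
225 hashes to 5, h2=6; 5 taken -> place at 0.
74 hashes to 8; slot 8 is free -> place at 8.
301 hashes to 4; slot 4 is free -> place at 4.
599 hashes to 5, h2=10; 5,4 taken -> place at 3.
534 hashes to 6; slot 6 is free -> place at 6.
586 hashes to 3, h2=7; 3 taken -> place at 10.
Table: [225, ., 574, 599, 301, 467, 534, ., 74, ., 586]

586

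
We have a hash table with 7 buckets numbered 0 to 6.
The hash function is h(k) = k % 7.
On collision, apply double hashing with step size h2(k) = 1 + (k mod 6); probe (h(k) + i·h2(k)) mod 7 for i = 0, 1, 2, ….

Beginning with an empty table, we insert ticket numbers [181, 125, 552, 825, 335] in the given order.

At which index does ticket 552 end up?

181: h=6 -> slot 6
125: h=6, h2=6, probe 6,5 -> slot 5
552: h=6, h2=1, probe 6,0 -> slot 0
825: h=6, h2=4, probe 6,3 -> slot 3
335: h=6, h2=6, probe 6,5,4 -> slot 4
Table: [552, ∅, ∅, 825, 335, 125, 181]

0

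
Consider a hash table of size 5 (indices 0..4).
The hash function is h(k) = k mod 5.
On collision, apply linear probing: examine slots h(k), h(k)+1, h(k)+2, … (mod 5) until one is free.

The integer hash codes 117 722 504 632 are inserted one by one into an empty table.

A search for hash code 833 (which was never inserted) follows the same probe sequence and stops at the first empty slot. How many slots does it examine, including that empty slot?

4

Insert 117: h=2, slot 2 empty → index 2.
Insert 722: h=2, slot 2 occupied → index 3.
Insert 504: h=4, slot 4 empty → index 4.
Insert 632: h=2, slots 2,3,4 occupied → index 0.
Table: [632, ., 117, 722, 504]
Lookup 833: h=3, probe 3,4,0,1 → slot 1 empty, not found.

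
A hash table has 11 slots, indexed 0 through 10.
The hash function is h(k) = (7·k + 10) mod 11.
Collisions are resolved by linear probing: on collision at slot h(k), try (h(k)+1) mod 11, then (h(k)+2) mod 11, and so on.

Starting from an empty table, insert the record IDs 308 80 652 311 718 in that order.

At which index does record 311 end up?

308 hashes to 10; slot 10 is free -> place at 10.
80 hashes to 9; slot 9 is free -> place at 9.
652 hashes to 9; 9,10 taken -> place at 0.
311 hashes to 9; 9,10,0 taken -> place at 1.
718 hashes to 9; 9,10,0,1 taken -> place at 2.
Table: [652, 311, 718, —, —, —, —, —, —, 80, 308]

1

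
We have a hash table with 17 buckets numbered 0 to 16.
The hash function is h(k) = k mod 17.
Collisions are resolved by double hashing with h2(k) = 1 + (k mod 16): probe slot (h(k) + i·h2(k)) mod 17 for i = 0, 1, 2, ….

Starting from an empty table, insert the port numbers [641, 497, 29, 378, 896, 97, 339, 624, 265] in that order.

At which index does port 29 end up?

641 hashes to 12; slot 12 is free -> place at 12.
497 hashes to 4; slot 4 is free -> place at 4.
29 hashes to 12, h2=14; 12 taken -> place at 9.
378 hashes to 4, h2=11; 4 taken -> place at 15.
896 hashes to 12, h2=1; 12 taken -> place at 13.
97 hashes to 12, h2=2; 12 taken -> place at 14.
339 hashes to 16; slot 16 is free -> place at 16.
624 hashes to 12, h2=1; 12,13,14,15,16 taken -> place at 0.
265 hashes to 10; slot 10 is free -> place at 10.
Table: [624, —, —, —, 497, —, —, —, —, 29, 265, —, 641, 896, 97, 378, 339]

9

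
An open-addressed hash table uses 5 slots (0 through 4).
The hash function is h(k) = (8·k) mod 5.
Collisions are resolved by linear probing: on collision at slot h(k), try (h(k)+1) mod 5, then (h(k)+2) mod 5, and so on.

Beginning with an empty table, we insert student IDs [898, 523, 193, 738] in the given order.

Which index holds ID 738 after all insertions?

2

898: h=4 => slot 4
523: h=4, probe 4,0 => slot 0
193: h=4, probe 4,0,1 => slot 1
738: h=4, probe 4,0,1,2 => slot 2
Table: [523, 193, 738, —, 898]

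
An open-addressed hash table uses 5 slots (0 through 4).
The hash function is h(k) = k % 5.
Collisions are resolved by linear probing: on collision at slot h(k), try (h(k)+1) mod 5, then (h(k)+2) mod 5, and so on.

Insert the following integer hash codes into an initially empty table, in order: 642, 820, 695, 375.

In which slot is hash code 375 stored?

Insert 642: h=2, slot 2 empty -> index 2.
Insert 820: h=0, slot 0 empty -> index 0.
Insert 695: h=0, slot 0 occupied -> index 1.
Insert 375: h=0, slots 0,1,2 occupied -> index 3.
Table: [820, 695, 642, 375, —]

3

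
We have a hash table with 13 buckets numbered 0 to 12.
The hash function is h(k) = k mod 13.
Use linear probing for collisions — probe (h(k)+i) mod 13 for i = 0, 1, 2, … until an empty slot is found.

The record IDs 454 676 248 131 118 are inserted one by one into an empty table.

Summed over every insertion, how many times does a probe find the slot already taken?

Insert 454: h=12, slot 12 empty => index 12.
Insert 676: h=0, slot 0 empty => index 0.
Insert 248: h=1, slot 1 empty => index 1.
Insert 131: h=1, slot 1 occupied => index 2.
Insert 118: h=1, slots 1,2 occupied => index 3.
Table: [676, 248, 131, 118, —, —, —, —, —, —, —, —, 454]

3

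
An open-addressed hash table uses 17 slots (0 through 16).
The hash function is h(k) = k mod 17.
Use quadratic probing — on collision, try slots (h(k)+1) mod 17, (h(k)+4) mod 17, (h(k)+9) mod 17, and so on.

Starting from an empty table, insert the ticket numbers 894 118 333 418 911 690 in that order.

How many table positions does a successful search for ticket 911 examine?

4

Insert 894: h=10, slot 10 empty => index 10.
Insert 118: h=16, slot 16 empty => index 16.
Insert 333: h=10, slot 10 occupied => index 11.
Insert 418: h=10, slots 10,11 occupied => index 14.
Insert 911: h=10, slots 10,11,14 occupied => index 2.
Insert 690: h=10, slots 10,11,14,2 occupied => index 9.
Table: [—, —, 911, —, —, —, —, —, —, 690, 894, 333, —, —, 418, —, 118]
Lookup 911: h=10, probe 10,11,14,2 → found at 2.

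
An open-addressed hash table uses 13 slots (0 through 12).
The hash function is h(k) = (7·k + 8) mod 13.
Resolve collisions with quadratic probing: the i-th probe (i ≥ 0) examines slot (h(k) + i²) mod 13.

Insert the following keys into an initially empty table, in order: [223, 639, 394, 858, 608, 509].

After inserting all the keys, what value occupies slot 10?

639

Insert 223: h=9, slot 9 empty => index 9.
Insert 639: h=9, slot 9 occupied => index 10.
Insert 394: h=10, slot 10 occupied => index 11.
Insert 858: h=8, slot 8 empty => index 8.
Insert 608: h=0, slot 0 empty => index 0.
Insert 509: h=9, slots 9,10,0 occupied => index 5.
Table: [608, -, -, -, -, 509, -, -, 858, 223, 639, 394, -]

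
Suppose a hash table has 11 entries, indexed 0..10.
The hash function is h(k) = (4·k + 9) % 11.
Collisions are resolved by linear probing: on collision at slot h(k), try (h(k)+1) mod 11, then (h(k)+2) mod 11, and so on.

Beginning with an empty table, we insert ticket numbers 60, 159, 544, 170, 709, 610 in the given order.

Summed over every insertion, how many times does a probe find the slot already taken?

15

60: h=7 → slot 7
159: h=7, probe 7,8 → slot 8
544: h=7, probe 7,8,9 → slot 9
170: h=7, probe 7,8,9,10 → slot 10
709: h=7, probe 7,8,9,10,0 → slot 0
610: h=7, probe 7,8,9,10,0,1 → slot 1
Table: [709, 610, -, -, -, -, -, 60, 159, 544, 170]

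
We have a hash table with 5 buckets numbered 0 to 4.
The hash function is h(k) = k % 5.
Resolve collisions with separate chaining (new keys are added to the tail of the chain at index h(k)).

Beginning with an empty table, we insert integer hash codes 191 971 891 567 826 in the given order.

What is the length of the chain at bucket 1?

Insert 191: h=1, bucket 1 empty → new chain.
Insert 971: h=1, bucket 1 nonempty → append to chain.
Insert 891: h=1, bucket 1 nonempty → append to chain.
Insert 567: h=2, bucket 2 empty → new chain.
Insert 826: h=1, bucket 1 nonempty → append to chain.
Final buckets:
0: _
1: 191 -> 971 -> 891 -> 826
2: 567
3: _
4: _

4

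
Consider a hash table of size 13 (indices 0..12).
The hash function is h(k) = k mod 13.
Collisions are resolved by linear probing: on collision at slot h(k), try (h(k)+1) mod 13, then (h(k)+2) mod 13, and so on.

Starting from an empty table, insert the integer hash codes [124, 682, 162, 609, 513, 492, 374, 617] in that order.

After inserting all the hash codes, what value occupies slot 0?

Insert 124: h=7, slot 7 empty -> index 7.
Insert 682: h=6, slot 6 empty -> index 6.
Insert 162: h=6, slots 6,7 occupied -> index 8.
Insert 609: h=11, slot 11 empty -> index 11.
Insert 513: h=6, slots 6,7,8 occupied -> index 9.
Insert 492: h=11, slot 11 occupied -> index 12.
Insert 374: h=10, slot 10 empty -> index 10.
Insert 617: h=6, slots 6,7,8,9,10,11,12 occupied -> index 0.
Table: [617, _, _, _, _, _, 682, 124, 162, 513, 374, 609, 492]

617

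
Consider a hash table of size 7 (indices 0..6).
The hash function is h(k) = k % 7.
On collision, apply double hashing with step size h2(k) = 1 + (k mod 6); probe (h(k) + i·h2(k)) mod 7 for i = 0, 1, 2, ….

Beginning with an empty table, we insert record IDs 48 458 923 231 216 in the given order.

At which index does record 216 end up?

Insert 48: h=6, slot 6 empty => index 6.
Insert 458: h=3, slot 3 empty => index 3.
Insert 923: h=6, h2=6, slot 6 occupied => index 5.
Insert 231: h=0, slot 0 empty => index 0.
Insert 216: h=6, h2=1, slots 6,0 occupied => index 1.
Table: [231, 216, _, 458, _, 923, 48]

1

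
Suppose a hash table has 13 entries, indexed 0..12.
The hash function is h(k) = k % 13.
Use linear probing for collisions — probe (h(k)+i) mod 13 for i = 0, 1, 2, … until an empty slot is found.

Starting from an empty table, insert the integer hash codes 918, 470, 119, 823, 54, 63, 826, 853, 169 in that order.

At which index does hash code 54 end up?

5

Insert 918: h=8, slot 8 empty => index 8.
Insert 470: h=2, slot 2 empty => index 2.
Insert 119: h=2, slot 2 occupied => index 3.
Insert 823: h=4, slot 4 empty => index 4.
Insert 54: h=2, slots 2,3,4 occupied => index 5.
Insert 63: h=11, slot 11 empty => index 11.
Insert 826: h=7, slot 7 empty => index 7.
Insert 853: h=8, slot 8 occupied => index 9.
Insert 169: h=0, slot 0 empty => index 0.
Table: [169, -, 470, 119, 823, 54, -, 826, 918, 853, -, 63, -]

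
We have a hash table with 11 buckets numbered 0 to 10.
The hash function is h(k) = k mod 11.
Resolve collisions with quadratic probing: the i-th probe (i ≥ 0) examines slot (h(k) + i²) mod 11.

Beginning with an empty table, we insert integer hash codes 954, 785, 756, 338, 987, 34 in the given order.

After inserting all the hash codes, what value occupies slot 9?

Insert 954: h=8, slot 8 empty → index 8.
Insert 785: h=4, slot 4 empty → index 4.
Insert 756: h=8, slot 8 occupied → index 9.
Insert 338: h=8, slots 8,9 occupied → index 1.
Insert 987: h=8, slots 8,9,1 occupied → index 6.
Insert 34: h=1, slot 1 occupied → index 2.
Table: [., 338, 34, ., 785, ., 987, ., 954, 756, .]

756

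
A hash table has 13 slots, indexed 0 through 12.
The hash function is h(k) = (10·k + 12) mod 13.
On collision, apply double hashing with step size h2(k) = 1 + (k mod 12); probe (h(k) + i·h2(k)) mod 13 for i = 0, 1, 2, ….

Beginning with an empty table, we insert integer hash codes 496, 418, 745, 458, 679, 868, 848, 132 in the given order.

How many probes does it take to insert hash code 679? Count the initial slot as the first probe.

2

Insert 496: h=6, slot 6 empty => index 6.
Insert 418: h=6, h2=11, slot 6 occupied => index 4.
Insert 745: h=0, slot 0 empty => index 0.
Insert 458: h=3, slot 3 empty => index 3.
Insert 679: h=3, h2=8, slot 3 occupied => index 11.
Insert 868: h=8, slot 8 empty => index 8.
Insert 848: h=3, h2=9, slot 3 occupied => index 12.
Insert 132: h=6, h2=1, slot 6 occupied => index 7.
Table: [745, ., ., 458, 418, ., 496, 132, 868, ., ., 679, 848]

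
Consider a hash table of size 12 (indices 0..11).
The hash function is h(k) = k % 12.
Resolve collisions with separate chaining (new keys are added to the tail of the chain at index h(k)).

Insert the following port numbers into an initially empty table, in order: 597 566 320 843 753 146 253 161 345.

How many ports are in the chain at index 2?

2

Insert 597: h=9, bucket 9 empty → new chain.
Insert 566: h=2, bucket 2 empty → new chain.
Insert 320: h=8, bucket 8 empty → new chain.
Insert 843: h=3, bucket 3 empty → new chain.
Insert 753: h=9, bucket 9 nonempty → append to chain.
Insert 146: h=2, bucket 2 nonempty → append to chain.
Insert 253: h=1, bucket 1 empty → new chain.
Insert 161: h=5, bucket 5 empty → new chain.
Insert 345: h=9, bucket 9 nonempty → append to chain.
Final buckets:
0: —
1: 253
2: 566 -> 146
3: 843
4: —
5: 161
6: —
7: —
8: 320
9: 597 -> 753 -> 345
10: —
11: —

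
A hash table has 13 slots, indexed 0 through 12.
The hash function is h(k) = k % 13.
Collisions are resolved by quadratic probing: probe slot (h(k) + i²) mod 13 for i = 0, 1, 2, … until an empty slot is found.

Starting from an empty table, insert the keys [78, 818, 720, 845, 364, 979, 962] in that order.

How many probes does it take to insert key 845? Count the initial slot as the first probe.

2

78 hashes to 0; slot 0 is free -> place at 0.
818 hashes to 12; slot 12 is free -> place at 12.
720 hashes to 5; slot 5 is free -> place at 5.
845 hashes to 0; 0 taken -> place at 1.
364 hashes to 0; 0,1 taken -> place at 4.
979 hashes to 4; 4,5 taken -> place at 8.
962 hashes to 0; 0,1,4 taken -> place at 9.
Table: [78, 845, ∅, ∅, 364, 720, ∅, ∅, 979, 962, ∅, ∅, 818]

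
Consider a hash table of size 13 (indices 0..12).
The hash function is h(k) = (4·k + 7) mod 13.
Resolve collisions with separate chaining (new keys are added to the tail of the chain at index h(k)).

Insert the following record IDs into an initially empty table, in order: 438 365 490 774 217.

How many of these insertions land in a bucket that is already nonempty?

Insert 438: h=4, bucket 4 empty → new chain.
Insert 365: h=11, bucket 11 empty → new chain.
Insert 490: h=4, bucket 4 nonempty → append to chain.
Insert 774: h=9, bucket 9 empty → new chain.
Insert 217: h=4, bucket 4 nonempty → append to chain.
Final buckets:
0: .
1: .
2: .
3: .
4: 438 -> 490 -> 217
5: .
6: .
7: .
8: .
9: 774
10: .
11: 365
12: .

2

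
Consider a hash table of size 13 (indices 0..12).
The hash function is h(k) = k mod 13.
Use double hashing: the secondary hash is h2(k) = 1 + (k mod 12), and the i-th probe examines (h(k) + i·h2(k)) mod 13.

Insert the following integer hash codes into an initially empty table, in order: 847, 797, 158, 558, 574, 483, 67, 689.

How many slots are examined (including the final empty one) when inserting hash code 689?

5

Insert 847: h=2, slot 2 empty → index 2.
Insert 797: h=4, slot 4 empty → index 4.
Insert 158: h=2, h2=3, slot 2 occupied → index 5.
Insert 558: h=12, slot 12 empty → index 12.
Insert 574: h=2, h2=11, slot 2 occupied → index 0.
Insert 483: h=2, h2=4, slot 2 occupied → index 6.
Insert 67: h=2, h2=8, slot 2 occupied → index 10.
Insert 689: h=0, h2=6, slots 0,6,12,5 occupied → index 11.
Table: [574, -, 847, -, 797, 158, 483, -, -, -, 67, 689, 558]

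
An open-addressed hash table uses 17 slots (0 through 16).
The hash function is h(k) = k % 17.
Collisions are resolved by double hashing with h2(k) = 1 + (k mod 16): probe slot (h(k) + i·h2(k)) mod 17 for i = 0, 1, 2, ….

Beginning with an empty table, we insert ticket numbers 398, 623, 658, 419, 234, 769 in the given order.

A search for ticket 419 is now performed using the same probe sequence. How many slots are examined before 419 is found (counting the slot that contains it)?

398 hashes to 7; slot 7 is free => place at 7.
623 hashes to 11; slot 11 is free => place at 11.
658 hashes to 12; slot 12 is free => place at 12.
419 hashes to 11, h2=4; 11 taken => place at 15.
234 hashes to 13; slot 13 is free => place at 13.
769 hashes to 4; slot 4 is free => place at 4.
Table: [-, -, -, -, 769, -, -, 398, -, -, -, 623, 658, 234, -, 419, -]
Lookup 419: h=11, h2=4, probe 11,15 → found at 15.

2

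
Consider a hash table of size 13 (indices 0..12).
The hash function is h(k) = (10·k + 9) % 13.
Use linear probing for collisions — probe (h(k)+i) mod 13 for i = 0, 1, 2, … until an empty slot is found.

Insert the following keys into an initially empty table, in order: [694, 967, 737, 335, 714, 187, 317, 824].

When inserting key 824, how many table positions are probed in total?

7

694 hashes to 7; slot 7 is free → place at 7.
967 hashes to 7; 7 taken → place at 8.
737 hashes to 8; 8 taken → place at 9.
335 hashes to 5; slot 5 is free → place at 5.
714 hashes to 12; slot 12 is free → place at 12.
187 hashes to 7; 7,8,9 taken → place at 10.
317 hashes to 7; 7,8,9,10 taken → place at 11.
824 hashes to 7; 7,8,9,10,11,12 taken → place at 0.
Table: [824, ∅, ∅, ∅, ∅, 335, ∅, 694, 967, 737, 187, 317, 714]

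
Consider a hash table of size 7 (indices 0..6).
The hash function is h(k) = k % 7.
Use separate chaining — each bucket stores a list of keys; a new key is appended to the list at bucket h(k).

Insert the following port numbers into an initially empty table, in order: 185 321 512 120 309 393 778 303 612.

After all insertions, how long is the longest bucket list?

185 → bucket 3
321 → bucket 6
512 → bucket 1
120 → bucket 1 (collision)
309 → bucket 1 (collision)
393 → bucket 1 (collision)
778 → bucket 1 (collision)
303 → bucket 2
612 → bucket 3 (collision)
Final buckets:
0: _
1: 512 -> 120 -> 309 -> 393 -> 778
2: 303
3: 185 -> 612
4: _
5: _
6: 321

5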